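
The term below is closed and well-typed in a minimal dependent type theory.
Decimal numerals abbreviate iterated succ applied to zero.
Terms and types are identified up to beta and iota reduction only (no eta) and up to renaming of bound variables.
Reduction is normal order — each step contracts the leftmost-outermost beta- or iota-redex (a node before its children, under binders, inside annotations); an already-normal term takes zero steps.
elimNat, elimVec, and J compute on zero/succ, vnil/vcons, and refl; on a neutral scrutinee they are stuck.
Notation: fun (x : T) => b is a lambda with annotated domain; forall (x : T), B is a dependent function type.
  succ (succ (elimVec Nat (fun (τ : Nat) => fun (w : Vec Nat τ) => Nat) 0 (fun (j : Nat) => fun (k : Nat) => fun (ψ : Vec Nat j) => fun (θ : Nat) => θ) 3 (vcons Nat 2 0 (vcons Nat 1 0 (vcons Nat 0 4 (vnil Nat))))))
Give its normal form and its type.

reduced normal form:
  2
the term's type:
  Nat
observation: 16 normal-order steps normalize the term, beginning with an elimVec iota-redex.


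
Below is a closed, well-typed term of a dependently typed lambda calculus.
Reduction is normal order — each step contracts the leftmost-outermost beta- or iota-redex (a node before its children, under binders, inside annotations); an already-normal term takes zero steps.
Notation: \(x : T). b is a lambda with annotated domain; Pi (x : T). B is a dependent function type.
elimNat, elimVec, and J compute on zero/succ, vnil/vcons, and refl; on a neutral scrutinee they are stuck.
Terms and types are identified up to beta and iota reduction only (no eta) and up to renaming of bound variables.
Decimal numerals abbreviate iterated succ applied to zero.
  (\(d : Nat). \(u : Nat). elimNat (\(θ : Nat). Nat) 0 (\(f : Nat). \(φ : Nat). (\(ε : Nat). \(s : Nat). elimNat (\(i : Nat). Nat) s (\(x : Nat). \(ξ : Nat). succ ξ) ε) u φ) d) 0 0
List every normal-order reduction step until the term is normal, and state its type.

normal-order reduction:
  (\(d : Nat). \(u : Nat). elimNat (\(θ : Nat). Nat) 0 (\(f : Nat). \(φ : Nat). (\(ε : Nat). \(s : Nat). elimNat (\(i : Nat). Nat) s (\(x : Nat). \(ξ : Nat). succ ξ) ε) u φ) d) 0 0
  ~> (\(d : Nat). elimNat (\(u : Nat). Nat) 0 (\(θ : Nat). \(f : Nat). (\(φ : Nat). \(ε : Nat). elimNat (\(s : Nat). Nat) ε (\(i : Nat). \(x : Nat). succ x) φ) d f) 0) 0
  ~> elimNat (\(d : Nat). Nat) 0 (\(u : Nat). \(θ : Nat). (\(f : Nat). \(φ : Nat). elimNat (\(ε : Nat). Nat) φ (\(s : Nat). \(i : Nat). succ i) f) 0 θ) 0
  ~> 0
type:
  Nat


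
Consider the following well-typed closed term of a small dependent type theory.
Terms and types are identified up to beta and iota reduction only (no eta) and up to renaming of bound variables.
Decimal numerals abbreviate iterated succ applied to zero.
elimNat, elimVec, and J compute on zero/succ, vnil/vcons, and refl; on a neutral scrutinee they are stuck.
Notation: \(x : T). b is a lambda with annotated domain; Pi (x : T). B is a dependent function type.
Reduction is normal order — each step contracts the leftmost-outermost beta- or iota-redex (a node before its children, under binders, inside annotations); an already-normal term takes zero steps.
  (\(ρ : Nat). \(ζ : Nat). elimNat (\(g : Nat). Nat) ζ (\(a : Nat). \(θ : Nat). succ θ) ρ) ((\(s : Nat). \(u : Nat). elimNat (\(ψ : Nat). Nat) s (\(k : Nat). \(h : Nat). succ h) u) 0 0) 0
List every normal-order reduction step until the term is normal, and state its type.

reduction (normal order):
  (\(ρ : Nat). \(ζ : Nat). elimNat (\(g : Nat). Nat) ζ (\(a : Nat). \(θ : Nat). succ θ) ρ) ((\(s : Nat). \(u : Nat). elimNat (\(ψ : Nat). Nat) s (\(k : Nat). \(h : Nat). succ h) u) 0 0) 0
  ~> (\(ρ : Nat). elimNat (\(ζ : Nat). Nat) ρ (\(g : Nat). \(a : Nat). succ a) ((\(θ : Nat). \(s : Nat). elimNat (\(u : Nat). Nat) θ (\(ψ : Nat). \(k : Nat). succ k) s) 0 0)) 0
  ~> elimNat (\(ρ : Nat). Nat) 0 (\(ζ : Nat). \(g : Nat). succ g) ((\(a : Nat). \(θ : Nat). elimNat (\(s : Nat). Nat) a (\(u : Nat). \(ψ : Nat). succ ψ) θ) 0 0)
  ~> elimNat (\(ρ : Nat). Nat) 0 (\(ζ : Nat). \(g : Nat). succ g) ((\(a : Nat). elimNat (\(θ : Nat). Nat) 0 (\(s : Nat). \(u : Nat). succ u) a) 0)
  ~> elimNat (\(ρ : Nat). Nat) 0 (\(ζ : Nat). \(g : Nat). succ g) (elimNat (\(a : Nat). Nat) 0 (\(θ : Nat). \(s : Nat). succ s) 0)
  ~> elimNat (\(ρ : Nat). Nat) 0 (\(ζ : Nat). \(g : Nat). succ g) 0
  ~> 0
type:
  Nat


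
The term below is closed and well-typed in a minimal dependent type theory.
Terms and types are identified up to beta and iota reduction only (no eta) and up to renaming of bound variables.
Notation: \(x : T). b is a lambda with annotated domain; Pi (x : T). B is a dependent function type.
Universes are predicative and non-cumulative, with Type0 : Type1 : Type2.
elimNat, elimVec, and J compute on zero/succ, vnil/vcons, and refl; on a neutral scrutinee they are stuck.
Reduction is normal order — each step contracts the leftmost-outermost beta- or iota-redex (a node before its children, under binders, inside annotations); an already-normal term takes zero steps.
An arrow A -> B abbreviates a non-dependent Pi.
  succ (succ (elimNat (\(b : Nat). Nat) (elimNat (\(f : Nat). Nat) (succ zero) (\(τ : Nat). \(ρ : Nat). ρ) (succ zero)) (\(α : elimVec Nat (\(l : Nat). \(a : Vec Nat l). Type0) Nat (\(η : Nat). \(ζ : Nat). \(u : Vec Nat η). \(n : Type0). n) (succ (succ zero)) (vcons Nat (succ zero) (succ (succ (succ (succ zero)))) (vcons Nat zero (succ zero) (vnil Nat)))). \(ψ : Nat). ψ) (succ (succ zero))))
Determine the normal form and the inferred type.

normal form:
  succ (succ (succ zero))
type:
  Nat


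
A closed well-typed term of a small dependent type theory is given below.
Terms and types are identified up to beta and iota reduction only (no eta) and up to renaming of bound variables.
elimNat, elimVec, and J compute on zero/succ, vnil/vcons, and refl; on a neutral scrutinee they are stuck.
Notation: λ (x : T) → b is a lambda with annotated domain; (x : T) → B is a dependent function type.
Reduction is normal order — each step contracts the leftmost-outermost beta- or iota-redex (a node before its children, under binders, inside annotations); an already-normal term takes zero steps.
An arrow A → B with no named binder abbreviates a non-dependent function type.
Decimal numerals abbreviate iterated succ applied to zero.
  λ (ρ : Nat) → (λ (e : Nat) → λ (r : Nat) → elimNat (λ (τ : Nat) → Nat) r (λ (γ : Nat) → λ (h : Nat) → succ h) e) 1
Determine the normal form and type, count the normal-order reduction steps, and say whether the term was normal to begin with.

normal form:
  λ (ρ : Nat) → λ (e : Nat) → succ e
the term's type:
  Nat → Nat → Nat
steps to reach normal form (normal order): 5
already normal: no
first redex: a beta-redex


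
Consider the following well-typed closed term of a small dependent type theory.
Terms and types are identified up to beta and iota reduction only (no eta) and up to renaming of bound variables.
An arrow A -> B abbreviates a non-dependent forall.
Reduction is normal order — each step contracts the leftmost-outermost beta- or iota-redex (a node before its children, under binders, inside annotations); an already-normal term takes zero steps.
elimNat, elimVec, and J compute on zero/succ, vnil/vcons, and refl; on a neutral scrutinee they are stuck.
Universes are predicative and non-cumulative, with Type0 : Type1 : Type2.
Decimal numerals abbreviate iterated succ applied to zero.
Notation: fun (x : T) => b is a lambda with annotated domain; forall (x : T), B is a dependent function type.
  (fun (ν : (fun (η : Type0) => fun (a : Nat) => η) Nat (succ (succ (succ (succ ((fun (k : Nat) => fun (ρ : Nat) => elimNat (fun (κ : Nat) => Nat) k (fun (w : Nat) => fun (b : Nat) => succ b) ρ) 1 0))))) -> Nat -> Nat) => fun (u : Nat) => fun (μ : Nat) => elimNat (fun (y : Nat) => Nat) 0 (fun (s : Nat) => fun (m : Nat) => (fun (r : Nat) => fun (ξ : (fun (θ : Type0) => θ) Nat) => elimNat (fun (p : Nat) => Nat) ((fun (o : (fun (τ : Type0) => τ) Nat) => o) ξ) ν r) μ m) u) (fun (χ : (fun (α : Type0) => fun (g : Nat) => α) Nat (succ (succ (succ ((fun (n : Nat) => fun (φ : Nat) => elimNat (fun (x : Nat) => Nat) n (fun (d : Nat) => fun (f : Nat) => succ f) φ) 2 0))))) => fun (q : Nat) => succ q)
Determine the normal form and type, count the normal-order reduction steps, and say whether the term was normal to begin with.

normal form:
  fun (ν : Nat) => fun (η : Nat) => elimNat (fun (a : Nat) => Nat) 0 (fun (k : Nat) => fun (ρ : Nat) => elimNat (fun (κ : Nat) => Nat) ρ (fun (w : Nat) => fun (b : Nat) => succ b) η) ν
type:
  Nat -> Nat -> Nat
normal-order step count: 6
term was already normal: no
first contracted redex: a beta-redex


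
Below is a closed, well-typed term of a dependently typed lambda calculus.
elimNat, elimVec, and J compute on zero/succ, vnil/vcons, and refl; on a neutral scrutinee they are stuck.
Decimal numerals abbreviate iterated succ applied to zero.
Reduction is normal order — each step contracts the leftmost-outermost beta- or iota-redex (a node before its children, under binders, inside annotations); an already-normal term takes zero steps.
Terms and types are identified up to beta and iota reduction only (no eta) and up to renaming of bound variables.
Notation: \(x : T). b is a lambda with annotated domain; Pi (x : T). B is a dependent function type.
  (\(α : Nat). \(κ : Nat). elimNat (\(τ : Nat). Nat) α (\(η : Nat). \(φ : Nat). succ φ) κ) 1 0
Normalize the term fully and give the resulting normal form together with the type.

reduced normal form:
  1
type:
  Nat
observation: reduction starts at a beta-redex, and 3 normal-order steps reach the normal form.


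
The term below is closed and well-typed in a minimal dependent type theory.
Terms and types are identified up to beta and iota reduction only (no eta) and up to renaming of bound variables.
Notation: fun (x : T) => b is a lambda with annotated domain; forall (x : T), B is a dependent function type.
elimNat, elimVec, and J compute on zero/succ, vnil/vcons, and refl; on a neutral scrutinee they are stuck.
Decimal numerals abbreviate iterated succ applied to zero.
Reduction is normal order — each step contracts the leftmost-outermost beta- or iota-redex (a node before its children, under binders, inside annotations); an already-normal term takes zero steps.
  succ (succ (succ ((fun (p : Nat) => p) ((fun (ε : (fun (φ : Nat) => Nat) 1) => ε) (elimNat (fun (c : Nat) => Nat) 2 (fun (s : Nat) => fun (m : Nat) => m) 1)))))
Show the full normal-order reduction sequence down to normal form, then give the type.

normal-order reduction sequence:
  succ (succ (succ ((fun (p : Nat) => p) ((fun (ε : (fun (φ : Nat) => Nat) 1) => ε) (elimNat (fun (c : Nat) => Nat) 2 (fun (s : Nat) => fun (m : Nat) => m) 1)))))
  ~> succ (succ (succ ((fun (p : (fun (ε : Nat) => Nat) 1) => p) (elimNat (fun (φ : Nat) => Nat) 2 (fun (c : Nat) => fun (s : Nat) => s) 1))))
  ~> succ (succ (succ (elimNat (fun (p : Nat) => Nat) 2 (fun (ε : Nat) => fun (φ : Nat) => φ) 1)))
  ~> succ (succ (succ ((fun (p : Nat) => fun (ε : Nat) => ε) 0 (elimNat (fun (φ : Nat) => Nat) 2 (fun (c : Nat) => fun (s : Nat) => s) 0))))
  ~> succ (succ (succ ((fun (p : Nat) => p) (elimNat (fun (ε : Nat) => Nat) 2 (fun (φ : Nat) => fun (c : Nat) => c) 0))))
  ~> succ (succ (succ (elimNat (fun (p : Nat) => Nat) 2 (fun (ε : Nat) => fun (φ : Nat) => φ) 0)))
  ~> 5
type:
  Nat


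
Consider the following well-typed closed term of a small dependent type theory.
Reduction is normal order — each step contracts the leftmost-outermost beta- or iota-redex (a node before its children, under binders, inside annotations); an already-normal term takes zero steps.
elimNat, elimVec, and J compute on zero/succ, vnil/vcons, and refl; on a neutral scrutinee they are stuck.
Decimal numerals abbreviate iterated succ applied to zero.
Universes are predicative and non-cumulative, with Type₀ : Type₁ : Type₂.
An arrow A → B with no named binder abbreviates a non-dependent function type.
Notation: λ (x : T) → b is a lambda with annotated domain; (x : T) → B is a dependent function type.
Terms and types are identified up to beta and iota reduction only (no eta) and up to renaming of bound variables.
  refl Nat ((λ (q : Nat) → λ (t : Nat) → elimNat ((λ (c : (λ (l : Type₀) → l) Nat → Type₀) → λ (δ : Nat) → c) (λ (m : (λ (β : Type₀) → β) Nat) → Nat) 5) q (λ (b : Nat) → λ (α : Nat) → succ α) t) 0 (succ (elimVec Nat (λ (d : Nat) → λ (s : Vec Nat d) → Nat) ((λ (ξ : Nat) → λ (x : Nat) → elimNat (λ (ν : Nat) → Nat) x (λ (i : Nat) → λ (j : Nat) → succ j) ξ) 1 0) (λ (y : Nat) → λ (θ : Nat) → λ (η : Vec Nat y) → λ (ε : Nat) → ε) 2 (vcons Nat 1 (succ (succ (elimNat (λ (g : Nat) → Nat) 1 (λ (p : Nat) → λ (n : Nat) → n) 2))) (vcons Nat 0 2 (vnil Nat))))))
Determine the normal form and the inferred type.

resulting normal form:
  refl Nat 2
the term's type:
  Eq Nat 2 2


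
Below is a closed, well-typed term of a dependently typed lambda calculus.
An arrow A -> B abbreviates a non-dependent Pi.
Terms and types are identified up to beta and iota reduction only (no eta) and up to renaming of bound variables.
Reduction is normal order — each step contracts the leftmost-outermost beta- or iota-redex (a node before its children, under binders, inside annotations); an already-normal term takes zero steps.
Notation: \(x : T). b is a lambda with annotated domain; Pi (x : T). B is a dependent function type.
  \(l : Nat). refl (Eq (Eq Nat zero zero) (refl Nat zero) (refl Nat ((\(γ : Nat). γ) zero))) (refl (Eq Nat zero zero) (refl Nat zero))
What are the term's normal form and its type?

normal form:
  \(l : Nat). refl (Eq (Eq Nat zero zero) (refl Nat zero) (refl Nat zero)) (refl (Eq Nat zero zero) (refl Nat zero))
the term's type:
  Nat -> Eq (Eq (Eq Nat zero zero) (refl Nat zero) (refl Nat zero)) (refl (Eq Nat zero zero) (refl Nat zero)) (refl (Eq Nat zero zero) (refl Nat zero))


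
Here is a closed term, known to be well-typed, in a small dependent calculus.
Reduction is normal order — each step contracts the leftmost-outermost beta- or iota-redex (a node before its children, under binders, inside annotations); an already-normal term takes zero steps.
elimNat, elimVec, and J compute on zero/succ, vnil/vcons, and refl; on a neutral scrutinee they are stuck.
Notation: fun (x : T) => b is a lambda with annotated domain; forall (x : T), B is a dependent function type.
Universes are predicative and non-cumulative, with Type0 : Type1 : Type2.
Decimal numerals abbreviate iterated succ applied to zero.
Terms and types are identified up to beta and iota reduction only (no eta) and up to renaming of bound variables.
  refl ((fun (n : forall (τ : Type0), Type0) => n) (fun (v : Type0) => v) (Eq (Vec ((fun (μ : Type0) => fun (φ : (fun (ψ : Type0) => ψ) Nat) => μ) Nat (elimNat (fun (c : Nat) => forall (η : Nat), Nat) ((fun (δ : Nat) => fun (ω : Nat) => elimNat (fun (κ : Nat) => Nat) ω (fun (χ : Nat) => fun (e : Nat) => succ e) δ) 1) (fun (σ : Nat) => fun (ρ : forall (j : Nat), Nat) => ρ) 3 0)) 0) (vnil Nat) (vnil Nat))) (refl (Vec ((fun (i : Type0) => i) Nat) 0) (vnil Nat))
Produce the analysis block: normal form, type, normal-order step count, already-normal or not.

reduced normal form:
  refl (Eq (Vec Nat 0) (vnil Nat) (vnil Nat)) (refl (Vec Nat 0) (vnil Nat))
type:
  Eq (Eq (Vec Nat 0) (vnil Nat) (vnil Nat)) (refl (Vec Nat 0) (vnil Nat)) (refl (Vec Nat 0) (vnil Nat))
normal-order step count: 5
started in normal form: no
first contracted redex: a beta-redex


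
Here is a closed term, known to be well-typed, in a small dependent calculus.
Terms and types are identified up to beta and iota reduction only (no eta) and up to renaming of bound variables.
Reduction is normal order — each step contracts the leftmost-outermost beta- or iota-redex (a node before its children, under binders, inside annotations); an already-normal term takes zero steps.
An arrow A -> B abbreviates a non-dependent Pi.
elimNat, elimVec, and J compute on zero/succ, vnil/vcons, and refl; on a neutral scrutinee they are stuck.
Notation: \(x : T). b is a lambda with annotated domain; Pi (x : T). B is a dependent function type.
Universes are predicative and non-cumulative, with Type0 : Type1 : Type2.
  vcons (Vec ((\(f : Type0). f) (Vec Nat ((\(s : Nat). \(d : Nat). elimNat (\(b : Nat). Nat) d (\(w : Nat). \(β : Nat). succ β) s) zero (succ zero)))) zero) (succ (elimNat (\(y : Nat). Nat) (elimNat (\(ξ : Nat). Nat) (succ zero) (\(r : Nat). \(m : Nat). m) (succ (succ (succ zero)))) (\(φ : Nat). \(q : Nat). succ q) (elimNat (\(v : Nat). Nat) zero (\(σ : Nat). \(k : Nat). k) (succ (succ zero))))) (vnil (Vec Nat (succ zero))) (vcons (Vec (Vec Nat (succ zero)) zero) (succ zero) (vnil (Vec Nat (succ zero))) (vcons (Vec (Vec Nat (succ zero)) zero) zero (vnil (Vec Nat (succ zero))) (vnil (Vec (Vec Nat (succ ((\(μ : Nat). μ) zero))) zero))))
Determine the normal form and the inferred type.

resulting normal form:
  vcons (Vec (Vec Nat (succ zero)) zero) (succ (succ zero)) (vnil (Vec Nat (succ zero))) (vcons (Vec (Vec Nat (succ zero)) zero) (succ zero) (vnil (Vec Nat (succ zero))) (vcons (Vec (Vec Nat (succ zero)) zero) zero (vnil (Vec Nat (succ zero))) (vnil (Vec (Vec Nat (succ zero)) zero))))
the term's type:
  Vec (Vec (Vec Nat (succ zero)) zero) (succ (succ (succ zero)))


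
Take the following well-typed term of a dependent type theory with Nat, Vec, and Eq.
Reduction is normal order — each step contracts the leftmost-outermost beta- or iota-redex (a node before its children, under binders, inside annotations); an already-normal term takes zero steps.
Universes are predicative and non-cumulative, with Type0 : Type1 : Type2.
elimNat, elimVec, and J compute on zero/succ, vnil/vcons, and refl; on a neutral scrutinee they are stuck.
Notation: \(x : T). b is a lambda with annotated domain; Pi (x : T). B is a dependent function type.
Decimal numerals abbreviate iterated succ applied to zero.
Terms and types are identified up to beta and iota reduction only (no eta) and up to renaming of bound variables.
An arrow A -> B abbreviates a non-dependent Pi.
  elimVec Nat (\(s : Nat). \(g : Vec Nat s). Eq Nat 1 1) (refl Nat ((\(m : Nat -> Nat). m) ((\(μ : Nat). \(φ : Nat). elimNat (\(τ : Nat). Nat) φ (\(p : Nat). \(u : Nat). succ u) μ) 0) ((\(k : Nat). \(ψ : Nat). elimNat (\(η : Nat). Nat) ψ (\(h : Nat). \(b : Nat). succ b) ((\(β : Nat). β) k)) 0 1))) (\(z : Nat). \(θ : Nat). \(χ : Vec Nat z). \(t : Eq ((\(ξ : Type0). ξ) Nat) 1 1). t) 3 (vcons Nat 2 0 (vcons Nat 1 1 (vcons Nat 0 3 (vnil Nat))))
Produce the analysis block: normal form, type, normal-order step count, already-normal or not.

resulting normal form:
  refl Nat 1
type:
  Eq Nat 1 1
steps to reach normal form (normal order): 24
already normal: no
first redex: an elimVec iota-redex


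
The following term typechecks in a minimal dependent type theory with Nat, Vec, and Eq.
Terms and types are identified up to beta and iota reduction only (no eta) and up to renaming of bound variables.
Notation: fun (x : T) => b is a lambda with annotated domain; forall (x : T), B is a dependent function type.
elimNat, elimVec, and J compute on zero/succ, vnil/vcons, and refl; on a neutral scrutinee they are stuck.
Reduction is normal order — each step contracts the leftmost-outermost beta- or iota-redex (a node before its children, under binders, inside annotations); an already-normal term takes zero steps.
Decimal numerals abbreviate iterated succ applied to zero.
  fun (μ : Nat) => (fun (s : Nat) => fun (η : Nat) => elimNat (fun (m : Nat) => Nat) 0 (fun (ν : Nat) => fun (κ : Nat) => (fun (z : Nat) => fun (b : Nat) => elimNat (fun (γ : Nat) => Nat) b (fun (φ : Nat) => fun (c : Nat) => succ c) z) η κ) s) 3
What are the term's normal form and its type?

resulting normal form:
  fun (μ : Nat) => fun (s : Nat) => elimNat (fun (η : Nat) => Nat) (elimNat (fun (m : Nat) => Nat) (elimNat (fun (ν : Nat) => Nat) 0 (fun (κ : Nat) => fun (z : Nat) => succ z) s) (fun (b : Nat) => fun (γ : Nat) => succ γ) s) (fun (φ : Nat) => fun (c : Nat) => succ c) s
inferred type:
  forall (μ : Nat), forall (s : Nat), Nat
observation: 17 normal-order steps normalize the term, beginning with a beta-redex.


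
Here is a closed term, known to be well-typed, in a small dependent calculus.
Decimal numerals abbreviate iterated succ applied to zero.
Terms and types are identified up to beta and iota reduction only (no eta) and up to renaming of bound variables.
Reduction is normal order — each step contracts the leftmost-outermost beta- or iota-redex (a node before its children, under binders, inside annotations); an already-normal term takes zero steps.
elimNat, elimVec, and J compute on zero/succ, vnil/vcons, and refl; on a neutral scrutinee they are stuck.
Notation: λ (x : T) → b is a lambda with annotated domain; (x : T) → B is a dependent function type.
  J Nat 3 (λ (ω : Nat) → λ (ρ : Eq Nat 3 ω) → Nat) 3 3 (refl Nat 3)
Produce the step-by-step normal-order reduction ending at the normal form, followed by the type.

reduction (normal order):
  J Nat 3 (λ (ω : Nat) → λ (ρ : Eq Nat 3 ω) → Nat) 3 3 (refl Nat 3)
  ~> 3
the term's type:
  Nat


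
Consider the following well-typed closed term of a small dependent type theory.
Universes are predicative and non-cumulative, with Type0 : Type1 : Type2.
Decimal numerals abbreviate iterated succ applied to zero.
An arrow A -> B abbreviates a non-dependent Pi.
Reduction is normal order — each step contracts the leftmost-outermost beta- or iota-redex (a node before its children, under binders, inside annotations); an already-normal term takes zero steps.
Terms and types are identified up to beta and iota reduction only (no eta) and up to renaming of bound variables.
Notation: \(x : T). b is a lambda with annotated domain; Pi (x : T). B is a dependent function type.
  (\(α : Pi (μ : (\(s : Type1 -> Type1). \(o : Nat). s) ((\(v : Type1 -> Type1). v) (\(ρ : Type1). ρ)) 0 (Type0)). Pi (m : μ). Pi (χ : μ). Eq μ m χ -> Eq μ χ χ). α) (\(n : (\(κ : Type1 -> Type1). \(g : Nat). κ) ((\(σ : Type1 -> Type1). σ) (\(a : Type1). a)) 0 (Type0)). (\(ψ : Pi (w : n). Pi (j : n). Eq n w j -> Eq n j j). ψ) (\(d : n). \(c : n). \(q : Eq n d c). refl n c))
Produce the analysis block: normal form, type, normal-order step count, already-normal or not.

reduced normal form:
  \(α : Type0). \(μ : α). \(s : α). \(o : Eq α μ s). refl α s
the term's type:
  Pi (α : Type0). Pi (μ : α). Pi (s : α). Eq α μ s -> Eq α s s
normal-order step count: 6
already normal: no
first contracted redex: a beta-redex


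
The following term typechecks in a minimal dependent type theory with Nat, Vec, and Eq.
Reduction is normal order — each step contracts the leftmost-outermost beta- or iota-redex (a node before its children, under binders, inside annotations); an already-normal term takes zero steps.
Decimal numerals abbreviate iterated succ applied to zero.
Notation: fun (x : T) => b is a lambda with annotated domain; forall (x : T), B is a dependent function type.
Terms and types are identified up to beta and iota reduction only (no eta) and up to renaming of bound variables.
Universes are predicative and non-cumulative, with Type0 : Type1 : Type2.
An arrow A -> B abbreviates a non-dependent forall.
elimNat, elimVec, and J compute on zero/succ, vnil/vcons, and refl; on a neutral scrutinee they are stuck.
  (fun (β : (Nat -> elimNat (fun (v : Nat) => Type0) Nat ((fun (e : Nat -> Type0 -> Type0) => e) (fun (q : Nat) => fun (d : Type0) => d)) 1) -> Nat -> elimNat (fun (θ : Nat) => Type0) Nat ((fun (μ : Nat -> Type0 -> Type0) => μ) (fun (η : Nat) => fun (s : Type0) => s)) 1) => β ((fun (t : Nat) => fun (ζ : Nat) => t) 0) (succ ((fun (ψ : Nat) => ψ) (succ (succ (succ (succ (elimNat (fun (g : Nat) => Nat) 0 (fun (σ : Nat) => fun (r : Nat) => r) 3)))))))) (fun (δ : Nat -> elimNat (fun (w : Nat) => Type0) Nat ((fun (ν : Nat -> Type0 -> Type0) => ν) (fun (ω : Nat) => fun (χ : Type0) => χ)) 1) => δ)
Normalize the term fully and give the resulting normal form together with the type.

resulting normal form:
  0
the term's type:
  Nat
observation: reduction starts at a beta-redex, and 4 normal-order steps reach the normal form.


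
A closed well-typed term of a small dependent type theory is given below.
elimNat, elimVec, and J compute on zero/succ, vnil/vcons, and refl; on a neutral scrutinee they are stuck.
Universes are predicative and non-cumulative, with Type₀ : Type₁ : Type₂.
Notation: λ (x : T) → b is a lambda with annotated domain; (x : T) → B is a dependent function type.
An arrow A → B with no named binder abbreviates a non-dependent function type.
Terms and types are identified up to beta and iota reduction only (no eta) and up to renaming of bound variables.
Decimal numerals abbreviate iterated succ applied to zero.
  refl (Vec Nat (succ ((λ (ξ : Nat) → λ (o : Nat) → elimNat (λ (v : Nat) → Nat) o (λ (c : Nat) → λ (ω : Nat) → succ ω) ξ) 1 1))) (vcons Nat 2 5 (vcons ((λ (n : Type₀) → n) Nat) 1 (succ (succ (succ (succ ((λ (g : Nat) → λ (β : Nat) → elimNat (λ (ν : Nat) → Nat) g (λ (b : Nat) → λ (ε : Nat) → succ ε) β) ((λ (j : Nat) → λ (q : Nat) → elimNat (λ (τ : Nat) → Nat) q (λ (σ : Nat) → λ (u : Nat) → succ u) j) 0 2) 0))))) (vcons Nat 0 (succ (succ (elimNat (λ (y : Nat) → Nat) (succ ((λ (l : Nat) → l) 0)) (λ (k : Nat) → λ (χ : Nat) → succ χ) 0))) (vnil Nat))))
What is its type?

type:
  Eq (Vec Nat 3) (vcons Nat 2 5 (vcons Nat 1 6 (vcons Nat 0 3 (vnil Nat)))) (vcons Nat 2 5 (vcons Nat 1 6 (vcons Nat 0 3 (vnil Nat))))


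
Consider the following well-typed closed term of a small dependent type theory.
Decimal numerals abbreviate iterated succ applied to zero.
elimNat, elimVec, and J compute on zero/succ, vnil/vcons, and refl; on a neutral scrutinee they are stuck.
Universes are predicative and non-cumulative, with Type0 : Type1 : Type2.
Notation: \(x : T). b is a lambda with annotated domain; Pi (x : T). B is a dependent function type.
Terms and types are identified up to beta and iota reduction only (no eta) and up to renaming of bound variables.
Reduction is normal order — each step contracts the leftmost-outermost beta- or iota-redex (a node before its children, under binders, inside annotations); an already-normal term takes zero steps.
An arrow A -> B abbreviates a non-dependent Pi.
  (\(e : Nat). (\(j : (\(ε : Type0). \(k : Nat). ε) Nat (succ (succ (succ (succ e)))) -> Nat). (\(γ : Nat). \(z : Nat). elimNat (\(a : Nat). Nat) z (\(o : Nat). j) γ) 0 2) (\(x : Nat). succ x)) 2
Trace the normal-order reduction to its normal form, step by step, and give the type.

reduction (normal order):
  (\(e : Nat). (\(j : (\(ε : Type0). \(k : Nat). ε) Nat (succ (succ (succ (succ e)))) -> Nat). (\(γ : Nat). \(z : Nat). elimNat (\(a : Nat). Nat) z (\(o : Nat). j) γ) 0 2) (\(x : Nat). succ x)) 2
  ~> (\(e : (\(j : Type0). \(ε : Nat). j) Nat 6 -> Nat). (\(k : Nat). \(γ : Nat). elimNat (\(z : Nat). Nat) γ (\(a : Nat). e) k) 0 2) (\(o : Nat). succ o)
  ~> (\(e : Nat). \(j : Nat). elimNat (\(ε : Nat). Nat) j (\(k : Nat). \(γ : Nat). succ γ) e) 0 2
  ~> (\(e : Nat). elimNat (\(j : Nat). Nat) e (\(ε : Nat). \(k : Nat). succ k) 0) 2
  ~> elimNat (\(e : Nat). Nat) 2 (\(j : Nat). \(ε : Nat). succ ε) 0
  ~> 2
type:
  Nat


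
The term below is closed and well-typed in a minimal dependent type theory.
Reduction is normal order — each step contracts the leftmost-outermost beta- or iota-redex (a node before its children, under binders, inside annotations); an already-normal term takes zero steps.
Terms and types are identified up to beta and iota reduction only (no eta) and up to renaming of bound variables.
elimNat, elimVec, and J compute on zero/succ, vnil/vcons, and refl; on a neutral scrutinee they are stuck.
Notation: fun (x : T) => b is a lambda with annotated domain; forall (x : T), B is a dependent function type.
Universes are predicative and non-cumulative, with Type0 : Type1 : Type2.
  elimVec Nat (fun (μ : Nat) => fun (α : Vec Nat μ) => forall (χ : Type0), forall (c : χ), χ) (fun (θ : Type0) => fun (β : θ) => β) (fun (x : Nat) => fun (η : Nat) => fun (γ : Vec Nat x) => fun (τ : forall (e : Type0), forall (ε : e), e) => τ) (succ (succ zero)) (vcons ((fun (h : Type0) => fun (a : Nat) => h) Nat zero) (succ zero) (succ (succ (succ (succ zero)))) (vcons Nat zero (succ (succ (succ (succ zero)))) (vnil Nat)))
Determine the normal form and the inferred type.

resulting normal form:
  fun (μ : Type0) => fun (α : μ) => α
the term's type:
  forall (μ : Type0), forall (α : μ), μ


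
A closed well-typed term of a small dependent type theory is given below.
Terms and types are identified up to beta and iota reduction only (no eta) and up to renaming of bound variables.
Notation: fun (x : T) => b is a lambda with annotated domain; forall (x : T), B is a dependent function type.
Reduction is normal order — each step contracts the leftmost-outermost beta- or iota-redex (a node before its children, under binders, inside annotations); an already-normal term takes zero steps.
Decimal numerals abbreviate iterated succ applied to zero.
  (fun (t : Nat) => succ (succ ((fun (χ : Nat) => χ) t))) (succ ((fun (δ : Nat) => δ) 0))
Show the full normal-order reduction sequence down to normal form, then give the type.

reduction (normal order):
  (fun (t : Nat) => succ (succ ((fun (χ : Nat) => χ) t))) (succ ((fun (δ : Nat) => δ) 0))
  ~> succ (succ ((fun (t : Nat) => t) (succ ((fun (χ : Nat) => χ) 0))))
  ~> succ (succ (succ ((fun (t : Nat) => t) 0)))
  ~> 3
the term's type:
  Nat


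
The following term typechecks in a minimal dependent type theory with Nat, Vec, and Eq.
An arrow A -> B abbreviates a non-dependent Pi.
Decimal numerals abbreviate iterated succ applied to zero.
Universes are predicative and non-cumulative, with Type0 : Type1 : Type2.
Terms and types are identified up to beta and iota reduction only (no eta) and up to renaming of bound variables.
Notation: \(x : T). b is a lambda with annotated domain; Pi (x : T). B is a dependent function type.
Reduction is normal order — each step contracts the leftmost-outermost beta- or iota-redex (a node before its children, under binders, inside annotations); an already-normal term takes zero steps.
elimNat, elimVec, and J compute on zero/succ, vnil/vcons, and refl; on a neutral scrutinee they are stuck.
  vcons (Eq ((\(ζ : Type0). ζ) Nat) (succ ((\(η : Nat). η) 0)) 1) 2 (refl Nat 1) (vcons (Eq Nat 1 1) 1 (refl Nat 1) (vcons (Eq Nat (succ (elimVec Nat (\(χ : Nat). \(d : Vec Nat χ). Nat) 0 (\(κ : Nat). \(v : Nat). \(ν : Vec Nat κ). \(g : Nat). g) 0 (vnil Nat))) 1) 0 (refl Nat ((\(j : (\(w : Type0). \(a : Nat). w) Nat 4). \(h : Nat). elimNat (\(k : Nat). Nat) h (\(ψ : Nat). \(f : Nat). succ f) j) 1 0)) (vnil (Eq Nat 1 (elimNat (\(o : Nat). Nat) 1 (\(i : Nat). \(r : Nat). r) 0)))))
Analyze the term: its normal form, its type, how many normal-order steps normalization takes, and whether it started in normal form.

reduced normal form:
  vcons (Eq Nat 1 1) 2 (refl Nat 1) (vcons (Eq Nat 1 1) 1 (refl Nat 1) (vcons (Eq Nat 1 1) 0 (refl Nat 1) (vnil (Eq Nat 1 1))))
the term's type:
  Vec (Eq Nat 1 1) 3
reduction steps (normal order): 10
term was already normal: no
first redex: a beta-redex


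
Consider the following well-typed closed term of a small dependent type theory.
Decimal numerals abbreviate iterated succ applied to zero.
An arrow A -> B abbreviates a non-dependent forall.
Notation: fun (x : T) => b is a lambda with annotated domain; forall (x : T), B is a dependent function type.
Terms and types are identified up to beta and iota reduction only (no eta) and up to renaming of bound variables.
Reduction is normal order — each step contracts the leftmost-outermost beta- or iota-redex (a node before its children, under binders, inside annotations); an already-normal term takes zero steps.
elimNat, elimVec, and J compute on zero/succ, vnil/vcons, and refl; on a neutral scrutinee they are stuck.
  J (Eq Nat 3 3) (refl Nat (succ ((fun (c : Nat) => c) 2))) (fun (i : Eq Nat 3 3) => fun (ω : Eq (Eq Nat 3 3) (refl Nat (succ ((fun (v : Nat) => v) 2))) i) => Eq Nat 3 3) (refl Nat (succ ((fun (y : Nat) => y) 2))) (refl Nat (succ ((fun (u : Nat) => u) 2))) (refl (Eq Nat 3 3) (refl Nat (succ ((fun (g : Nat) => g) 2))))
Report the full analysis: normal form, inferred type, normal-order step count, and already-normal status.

resulting normal form:
  refl Nat 3
inferred type:
  Eq Nat 3 3
steps to reach normal form (normal order): 2
started in normal form: no
first redex: a J iota-redex


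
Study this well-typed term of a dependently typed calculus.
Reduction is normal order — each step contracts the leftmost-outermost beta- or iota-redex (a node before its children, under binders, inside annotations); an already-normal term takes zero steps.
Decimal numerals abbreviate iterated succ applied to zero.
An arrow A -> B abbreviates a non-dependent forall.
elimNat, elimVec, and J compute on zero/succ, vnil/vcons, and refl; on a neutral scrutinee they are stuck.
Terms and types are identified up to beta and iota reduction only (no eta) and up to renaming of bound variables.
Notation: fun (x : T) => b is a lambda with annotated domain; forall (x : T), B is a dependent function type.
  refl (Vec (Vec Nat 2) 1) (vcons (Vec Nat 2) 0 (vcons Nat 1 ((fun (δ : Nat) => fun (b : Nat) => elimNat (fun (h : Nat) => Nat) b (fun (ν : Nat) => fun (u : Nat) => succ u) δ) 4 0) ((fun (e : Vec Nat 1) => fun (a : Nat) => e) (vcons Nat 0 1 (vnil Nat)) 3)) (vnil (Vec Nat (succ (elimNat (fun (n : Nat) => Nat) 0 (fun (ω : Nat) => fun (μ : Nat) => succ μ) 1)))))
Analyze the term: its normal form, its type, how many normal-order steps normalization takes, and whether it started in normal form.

resulting normal form:
  refl (Vec (Vec Nat 2) 1) (vcons (Vec Nat 2) 0 (vcons Nat 1 4 (vcons Nat 0 1 (vnil Nat))) (vnil (Vec Nat 2)))
inferred type:
  Eq (Vec (Vec Nat 2) 1) (vcons (Vec Nat 2) 0 (vcons Nat 1 4 (vcons Nat 0 1 (vnil Nat))) (vnil (Vec Nat 2))) (vcons (Vec Nat 2) 0 (vcons Nat 1 4 (vcons Nat 0 1 (vnil Nat))) (vnil (Vec Nat 2)))
normal-order step count: 21
term was already normal: no
first contracted redex: a beta-redex


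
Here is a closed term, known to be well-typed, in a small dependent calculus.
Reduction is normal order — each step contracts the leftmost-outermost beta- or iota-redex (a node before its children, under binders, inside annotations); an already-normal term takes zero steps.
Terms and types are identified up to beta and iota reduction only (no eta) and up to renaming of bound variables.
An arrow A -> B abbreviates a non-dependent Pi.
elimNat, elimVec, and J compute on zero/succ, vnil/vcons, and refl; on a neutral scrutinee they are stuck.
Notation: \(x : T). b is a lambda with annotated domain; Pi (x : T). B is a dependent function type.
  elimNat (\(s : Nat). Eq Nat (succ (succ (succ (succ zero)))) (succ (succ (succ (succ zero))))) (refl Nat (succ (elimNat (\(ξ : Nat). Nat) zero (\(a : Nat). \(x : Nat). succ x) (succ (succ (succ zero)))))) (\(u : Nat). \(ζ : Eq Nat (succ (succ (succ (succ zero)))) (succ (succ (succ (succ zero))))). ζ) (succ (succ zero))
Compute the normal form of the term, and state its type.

reduced normal form:
  refl Nat (succ (succ (succ (succ zero))))
type:
  Eq Nat (succ (succ (succ (succ zero)))) (succ (succ (succ (succ zero))))


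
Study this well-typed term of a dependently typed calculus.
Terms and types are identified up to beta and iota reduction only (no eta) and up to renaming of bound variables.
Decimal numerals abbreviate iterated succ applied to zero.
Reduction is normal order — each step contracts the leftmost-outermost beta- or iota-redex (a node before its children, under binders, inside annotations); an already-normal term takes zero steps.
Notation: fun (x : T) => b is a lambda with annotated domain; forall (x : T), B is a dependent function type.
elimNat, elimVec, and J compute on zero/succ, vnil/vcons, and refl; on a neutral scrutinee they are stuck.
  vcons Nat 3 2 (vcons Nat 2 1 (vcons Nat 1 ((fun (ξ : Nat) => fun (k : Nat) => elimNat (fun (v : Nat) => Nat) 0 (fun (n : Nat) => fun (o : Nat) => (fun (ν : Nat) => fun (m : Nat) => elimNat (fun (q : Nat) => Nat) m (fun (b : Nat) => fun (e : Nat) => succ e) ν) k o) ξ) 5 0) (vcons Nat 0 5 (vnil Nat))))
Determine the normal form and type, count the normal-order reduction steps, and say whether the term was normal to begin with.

normal form:
  vcons Nat 3 2 (vcons Nat 2 1 (vcons Nat 1 0 (vcons Nat 0 5 (vnil Nat))))
type:
  Vec Nat 4
steps to reach normal form (normal order): 33
term was already normal: no
first redex: a beta-redex


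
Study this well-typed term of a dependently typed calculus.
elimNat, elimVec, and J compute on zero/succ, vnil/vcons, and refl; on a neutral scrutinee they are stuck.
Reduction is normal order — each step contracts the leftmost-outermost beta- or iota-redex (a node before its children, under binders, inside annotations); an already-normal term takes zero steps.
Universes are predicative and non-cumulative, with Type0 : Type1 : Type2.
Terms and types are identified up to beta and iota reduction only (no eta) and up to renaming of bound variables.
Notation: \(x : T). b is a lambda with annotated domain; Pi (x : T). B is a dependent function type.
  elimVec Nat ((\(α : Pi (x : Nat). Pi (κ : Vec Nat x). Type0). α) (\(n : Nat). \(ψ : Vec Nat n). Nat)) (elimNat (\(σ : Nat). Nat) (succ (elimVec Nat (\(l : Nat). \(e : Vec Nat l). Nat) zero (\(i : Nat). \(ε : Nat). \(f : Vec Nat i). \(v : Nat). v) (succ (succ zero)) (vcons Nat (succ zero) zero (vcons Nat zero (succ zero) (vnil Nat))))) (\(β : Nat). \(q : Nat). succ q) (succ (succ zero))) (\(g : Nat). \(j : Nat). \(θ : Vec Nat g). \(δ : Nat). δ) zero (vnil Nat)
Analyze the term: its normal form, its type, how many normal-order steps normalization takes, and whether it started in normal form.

normal form:
  succ (succ (succ zero))
inferred type:
  Nat
reduction steps (normal order): 19
already normal: no
first contracted redex: an elimVec iota-redex


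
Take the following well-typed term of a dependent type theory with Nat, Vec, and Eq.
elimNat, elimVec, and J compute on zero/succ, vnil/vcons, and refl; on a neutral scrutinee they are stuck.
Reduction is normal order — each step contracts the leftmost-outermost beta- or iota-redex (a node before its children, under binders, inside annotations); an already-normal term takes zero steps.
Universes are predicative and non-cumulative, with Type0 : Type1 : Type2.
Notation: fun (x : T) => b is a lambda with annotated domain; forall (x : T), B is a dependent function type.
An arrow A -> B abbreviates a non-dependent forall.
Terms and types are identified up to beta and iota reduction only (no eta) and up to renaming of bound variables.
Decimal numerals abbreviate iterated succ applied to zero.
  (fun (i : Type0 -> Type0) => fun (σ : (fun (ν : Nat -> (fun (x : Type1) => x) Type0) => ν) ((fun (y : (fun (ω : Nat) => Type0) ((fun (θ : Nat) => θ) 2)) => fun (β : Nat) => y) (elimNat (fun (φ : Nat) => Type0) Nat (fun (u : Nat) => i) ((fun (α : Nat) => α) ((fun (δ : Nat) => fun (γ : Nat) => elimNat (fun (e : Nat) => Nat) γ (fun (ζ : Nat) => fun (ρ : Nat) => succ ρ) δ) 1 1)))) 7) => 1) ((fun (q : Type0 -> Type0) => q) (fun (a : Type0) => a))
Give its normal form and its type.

normal form:
  fun (i : Nat) => 1
the term's type:
  Nat -> Nat


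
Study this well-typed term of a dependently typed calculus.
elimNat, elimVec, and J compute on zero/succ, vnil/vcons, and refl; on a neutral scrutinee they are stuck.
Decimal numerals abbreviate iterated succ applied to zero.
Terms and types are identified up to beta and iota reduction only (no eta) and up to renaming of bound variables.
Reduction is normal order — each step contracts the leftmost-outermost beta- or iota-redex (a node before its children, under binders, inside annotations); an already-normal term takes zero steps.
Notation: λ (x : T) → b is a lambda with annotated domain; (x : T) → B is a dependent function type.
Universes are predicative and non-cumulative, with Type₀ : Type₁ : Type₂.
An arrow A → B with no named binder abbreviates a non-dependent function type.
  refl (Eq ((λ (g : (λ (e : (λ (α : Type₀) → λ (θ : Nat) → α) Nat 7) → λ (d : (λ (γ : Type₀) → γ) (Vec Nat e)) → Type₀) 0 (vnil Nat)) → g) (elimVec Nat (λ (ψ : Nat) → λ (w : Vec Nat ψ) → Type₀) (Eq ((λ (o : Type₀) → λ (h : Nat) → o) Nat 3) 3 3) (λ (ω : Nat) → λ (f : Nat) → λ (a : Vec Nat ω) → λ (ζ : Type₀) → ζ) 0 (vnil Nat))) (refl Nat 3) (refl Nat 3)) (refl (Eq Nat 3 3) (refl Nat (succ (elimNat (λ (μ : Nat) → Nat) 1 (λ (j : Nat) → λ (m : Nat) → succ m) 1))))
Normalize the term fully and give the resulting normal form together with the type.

resulting normal form:
  refl (Eq (Eq Nat 3 3) (refl Nat 3) (refl Nat 3)) (refl (Eq Nat 3 3) (refl Nat 3))
type:
  Eq (Eq (Eq Nat 3 3) (refl Nat 3) (refl Nat 3)) (refl (Eq Nat 3 3) (refl Nat 3)) (refl (Eq Nat 3 3) (refl Nat 3))
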